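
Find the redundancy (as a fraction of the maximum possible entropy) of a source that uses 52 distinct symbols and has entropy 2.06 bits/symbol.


H_max = log2(K) = log2(52) = 5.7004 bits/symbol. Redundancy = 1 - H/H_max = 1 - 2.06/5.7004 = 1 - 0.3614 = 0.6386

0.6386


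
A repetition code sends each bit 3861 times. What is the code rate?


Rate = k/n = 1/3861

1/3861


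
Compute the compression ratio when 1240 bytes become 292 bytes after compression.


Ratio = original / compressed = 1240 / 292 = 4.2466

4.2466


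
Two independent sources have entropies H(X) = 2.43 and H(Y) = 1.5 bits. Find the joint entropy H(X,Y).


For independent variables, H(X,Y) = H(X) + H(Y) = 2.43 + 1.5 = 3.93

3.93 bits


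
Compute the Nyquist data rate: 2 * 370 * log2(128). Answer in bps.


Rate = 2 * B * log2(M) = 2 * 370 * 7.0 = 5180.0

5180.0 bps


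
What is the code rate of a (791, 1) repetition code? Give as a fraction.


Rate = k/n = 1/791

1/791


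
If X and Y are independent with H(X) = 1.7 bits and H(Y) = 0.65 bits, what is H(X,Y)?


For independent variables, H(X,Y) = H(X) + H(Y) = 1.7 + 0.65 = 2.35

2.35 bits


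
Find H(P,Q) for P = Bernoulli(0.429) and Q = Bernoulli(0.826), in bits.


H(P,Q) = -p*log2(q) - (1-p)*log2(1-q). -0.429*log2(0.826) = 0.118312; -0.571*log2(0.174) = 1.440542. H(P,Q) = 0.118312 + 1.440542 = 1.5589

1.5589 bits


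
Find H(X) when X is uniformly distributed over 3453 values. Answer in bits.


H = log2(n) = log2(3453) = 11.7536

11.7536 bits


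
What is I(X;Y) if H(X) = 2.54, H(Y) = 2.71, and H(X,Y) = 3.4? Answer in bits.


I(X;Y) = H(X) + H(Y) - H(X,Y) = 2.54 + 2.71 - 3.4 = 1.85

1.85 bits


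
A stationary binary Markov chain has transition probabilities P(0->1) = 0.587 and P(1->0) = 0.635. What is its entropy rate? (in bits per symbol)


Stationary distribution: pi_0 = p10/(p01+p10) = 0.5196, pi_1 = 0.4804. Entropy rate H' = pi_0*H(p01) + pi_1*H(p10) = 0.5196*0.978 + 0.4804*0.9468 = 0.963

0.963 bits/symbol


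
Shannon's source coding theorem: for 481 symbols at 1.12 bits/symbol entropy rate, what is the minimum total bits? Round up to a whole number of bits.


Minimum bits >= n * H = 481 * 1.12 = 538.72, rounded up to a whole number of bits = 539

539 bits


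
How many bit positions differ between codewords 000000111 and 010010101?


Count differing positions: . ^ . . ^ . . ^ . = 3 differences

3


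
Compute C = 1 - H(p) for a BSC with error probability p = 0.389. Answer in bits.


H(p) = -p*log2(p) - (1-p)*log2(1-p) = -0.389*log2(0.389) - 0.611*log2(0.611) = 0.529879 + 0.434272 = 0.9642. C = 1 - H(p) = 1 - 0.9642 = 0.0358

0.0358 bits


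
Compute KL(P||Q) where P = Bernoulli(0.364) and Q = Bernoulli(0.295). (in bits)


KL = p*log2(p/q) + (1-p)*log2((1-p)/(1-q)) = 0.364*log2(0.364/0.295) + 0.636*log2(0.636/0.705) = 0.0159

0.0159 bits


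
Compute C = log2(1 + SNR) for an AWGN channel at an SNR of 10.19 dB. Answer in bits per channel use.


SNR_linear = 10^(10.19/10) = 10.4472; C = log2(1 + SNR_linear) = log2(1 + 10.4472) = 3.5169

3.5169 bits/channel use


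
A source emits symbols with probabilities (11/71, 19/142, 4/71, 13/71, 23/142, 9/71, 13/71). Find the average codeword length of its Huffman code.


Huffman construction (repeatedly merge the two least-probable nodes; each merge adds 1 bit to every symbol beneath it): 4/71 + 9/71 = 13/71; 19/142 + 11/71 = 41/142; 23/142 + 13/71 = 49/142; 13/71 + 13/71 = 26/71; 41/142 + 49/142 = 45/71; 26/71 + 45/71 = 1. Resulting codeword lengths (in the order the probabilities were given): (3, 3, 3, 3, 3, 3, 2). L_avg = sum(p_i * l_i) = 11/71*3 + 19/142*3 + 4/71*3 + 13/71*3 + 23/142*3 + 9/71*3 + 13/71*2 = 200/71 = 2.8169

2.8169 bits


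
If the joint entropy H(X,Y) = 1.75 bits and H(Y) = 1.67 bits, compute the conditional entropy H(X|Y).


H(X|Y) = H(X,Y) - H(Y) = 1.75 - 1.67 = 0.08

0.08 bits


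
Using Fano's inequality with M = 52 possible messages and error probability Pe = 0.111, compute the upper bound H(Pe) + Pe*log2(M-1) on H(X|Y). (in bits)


H(Pe) = -Pe*log2(Pe) - (1-Pe)*log2(1-Pe) = -0.111*log2(0.111) - 0.889*log2(0.889) = 0.352022 + 0.150903 = 0.5029. Pe*log2(M-1) = 0.111*log2(51) = 0.629639. Bound = H(Pe) + Pe*log2(M-1) = 0.352022 + 0.150903 + 0.629639 = 1.1326

1.1326 bits


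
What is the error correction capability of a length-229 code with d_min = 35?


Correction capability = floor((d-1)/2) = floor((35-1)/2) = 17

17 errors


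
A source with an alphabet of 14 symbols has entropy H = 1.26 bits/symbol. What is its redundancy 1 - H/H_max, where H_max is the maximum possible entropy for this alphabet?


H_max = log2(K) = log2(14) = 3.8074 bits/symbol. Redundancy = 1 - H/H_max = 1 - 1.26/3.8074 = 1 - 0.3309 = 0.6691

0.6691


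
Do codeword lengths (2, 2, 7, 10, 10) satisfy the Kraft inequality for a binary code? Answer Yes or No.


Kraft sum = sum(2^(-l_i)) = 0.5098, need <= 1. Result: satisfied (a binary prefix-free code with these lengths exists)

Yes


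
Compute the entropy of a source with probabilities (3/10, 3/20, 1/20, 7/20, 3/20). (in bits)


H = -sum(p_i * log2(p_i)). Terms: -(3/10)*log2(3/10) = 0.521090; -(3/20)*log2(3/20) = 0.410545; -(1/20)*log2(1/20) = 0.216096; -(7/20)*log2(7/20) = 0.530101; -(3/20)*log2(3/20) = 0.410545. H = 0.521090 + 0.410545 + 0.216096 + 0.530101 + 0.410545 = 2.0884

2.0884 bits


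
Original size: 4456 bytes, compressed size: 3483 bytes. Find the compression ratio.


Ratio = original / compressed = 4456 / 3483 = 1.2794

1.2794


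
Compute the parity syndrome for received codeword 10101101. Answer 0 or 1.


Syndrome = XOR of all bits = 1 XOR 0 XOR 1 XOR 0 XOR 1 XOR 1 XOR 0 XOR 1 = 1

1


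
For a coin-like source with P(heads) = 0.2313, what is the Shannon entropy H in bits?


H = -p*log2(p) - (1-p)*log2(1-p). -0.2313*log2(0.2313) = 0.488543; -0.7687*log2(0.7687) = 0.291727. H = 0.488543 + 0.291727 = 0.7803

0.7803 bits


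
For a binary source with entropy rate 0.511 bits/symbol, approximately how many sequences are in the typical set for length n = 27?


log2|A_typical| = nH = 27 * 0.511 = 13.797, so |A_typical| ~ 2^13.797 = 1.423e+04

1.423e+04


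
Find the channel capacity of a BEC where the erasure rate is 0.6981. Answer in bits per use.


C = 1 - epsilon = 1 - 0.6981 = 0.3019

0.3019 bits


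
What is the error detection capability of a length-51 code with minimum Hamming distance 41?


Detection capability = d_min - 1 = 41 - 1 = 40

40 errors


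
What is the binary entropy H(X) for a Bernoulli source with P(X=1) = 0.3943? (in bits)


H = -p*log2(p) - (1-p)*log2(1-p). -0.3943*log2(0.3943) = 0.529401; -0.6057*log2(0.6057) = 0.438118. H = 0.529401 + 0.438118 = 0.9675

0.9675 bits


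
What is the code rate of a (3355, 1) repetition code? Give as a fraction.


Rate = k/n = 1/3355

1/3355


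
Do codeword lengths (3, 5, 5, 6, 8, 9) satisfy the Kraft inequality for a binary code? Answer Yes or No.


Kraft sum = sum(2^(-l_i)) = 0.209, need <= 1. Result: satisfied (a binary prefix-free code with these lengths exists)

Yes


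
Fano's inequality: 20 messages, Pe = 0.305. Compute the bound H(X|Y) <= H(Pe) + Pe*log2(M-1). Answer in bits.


H(Pe) = -Pe*log2(Pe) - (1-Pe)*log2(1-Pe) = -0.305*log2(0.305) - 0.695*log2(0.695) = 0.522501 + 0.364816 = 0.8873. Pe*log2(M-1) = 0.305*log2(19) = 1.295618. Bound = H(Pe) + Pe*log2(M-1) = 0.522501 + 0.364816 + 1.295618 = 2.1829

2.1829 bits


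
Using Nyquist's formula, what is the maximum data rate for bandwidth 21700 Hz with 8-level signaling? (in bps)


Rate = 2 * B * log2(M) = 2 * 21700 * 3.0 = 130200.0

130200.0 bps


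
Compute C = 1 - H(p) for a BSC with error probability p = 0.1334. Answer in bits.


H(p) = -p*log2(p) - (1-p)*log2(1-p) = -0.1334*log2(0.1334) - 0.8666*log2(0.8666) = 0.387683 + 0.179007 = 0.5667. C = 1 - H(p) = 1 - 0.5667 = 0.4333

0.4333 bits


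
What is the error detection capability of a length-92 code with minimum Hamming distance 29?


Detection capability = d_min - 1 = 29 - 1 = 28

28 errors


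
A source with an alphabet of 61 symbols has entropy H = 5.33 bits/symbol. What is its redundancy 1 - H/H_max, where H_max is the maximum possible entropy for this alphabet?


H_max = log2(K) = log2(61) = 5.9307 bits/symbol. Redundancy = 1 - H/H_max = 1 - 5.33/5.9307 = 1 - 0.8987 = 0.1013

0.1013


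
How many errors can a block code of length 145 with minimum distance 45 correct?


Correction capability = floor((d-1)/2) = floor((45-1)/2) = 22

22 errors


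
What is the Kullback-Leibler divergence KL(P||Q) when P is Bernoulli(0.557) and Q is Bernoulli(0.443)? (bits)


KL = p*log2(p/q) + (1-p)*log2((1-p)/(1-q)) = 0.557*log2(0.557/0.443) + 0.443*log2(0.443/0.557) = 0.0377

0.0377 bits


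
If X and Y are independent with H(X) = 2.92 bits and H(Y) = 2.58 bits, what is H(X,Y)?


For independent variables, H(X,Y) = H(X) + H(Y) = 2.92 + 2.58 = 5.5

5.5 bits


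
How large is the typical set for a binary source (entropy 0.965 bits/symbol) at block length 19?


log2|A_typical| = nH = 19 * 0.965 = 18.335, so |A_typical| ~ 2^18.335 = 3.307e+05

3.307e+05


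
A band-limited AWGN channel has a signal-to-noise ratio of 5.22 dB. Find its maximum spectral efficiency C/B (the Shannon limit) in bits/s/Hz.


SNR_linear = 10^(5.22/10) = 3.3266; C/B = log2(1 + SNR_linear) = log2(1 + 3.3266) = 2.1132

2.1132 bits/s/Hz


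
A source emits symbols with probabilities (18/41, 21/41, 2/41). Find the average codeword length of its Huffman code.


Huffman construction (repeatedly merge the two least-probable nodes; each merge adds 1 bit to every symbol beneath it): 2/41 + 18/41 = 20/41; 20/41 + 21/41 = 1. Resulting codeword lengths (in the order the probabilities were given): (2, 1, 2). L_avg = sum(p_i * l_i) = 18/41*2 + 21/41*1 + 2/41*2 = 61/41 = 1.4878

1.4878 bits


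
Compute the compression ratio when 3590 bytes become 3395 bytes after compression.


Ratio = original / compressed = 3590 / 3395 = 1.0574

1.0574


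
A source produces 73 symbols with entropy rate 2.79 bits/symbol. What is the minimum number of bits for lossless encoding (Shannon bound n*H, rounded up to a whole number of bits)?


Minimum bits >= n * H = 73 * 2.79 = 203.67, rounded up to a whole number of bits = 204

204 bits


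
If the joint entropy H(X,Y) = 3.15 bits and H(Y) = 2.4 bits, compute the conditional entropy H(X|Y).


H(X|Y) = H(X,Y) - H(Y) = 3.15 - 2.4 = 0.75

0.75 bits


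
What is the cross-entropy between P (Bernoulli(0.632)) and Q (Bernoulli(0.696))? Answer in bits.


H(P,Q) = -p*log2(q) - (1-p)*log2(1-q). -0.632*log2(0.696) = 0.330435; -0.368*log2(0.304) = 0.632171. H(P,Q) = 0.330435 + 0.632171 = 0.9626

0.9626 bits


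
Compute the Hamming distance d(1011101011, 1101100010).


Count differing positions: . ^ ^ . . . ^ . . ^ = 4 differences

4


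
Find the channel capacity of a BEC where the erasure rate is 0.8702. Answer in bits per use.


C = 1 - epsilon = 1 - 0.8702 = 0.1298

0.1298 bits


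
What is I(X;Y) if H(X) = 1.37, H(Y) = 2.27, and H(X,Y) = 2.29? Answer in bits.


I(X;Y) = H(X) + H(Y) - H(X,Y) = 1.37 + 2.27 - 2.29 = 1.35

1.35 bits


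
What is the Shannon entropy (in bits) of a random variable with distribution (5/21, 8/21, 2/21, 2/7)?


H = -sum(p_i * log2(p_i)). Terms: -(5/21)*log2(5/21) = 0.492950; -(8/21)*log2(8/21) = 0.530407; -(2/21)*log2(2/21) = 0.323078; -(2/7)*log2(2/7) = 0.516387. H = 0.492950 + 0.530407 + 0.323078 + 0.516387 = 1.8628

1.8628 bits


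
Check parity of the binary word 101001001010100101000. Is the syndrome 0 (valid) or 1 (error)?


Syndrome = XOR of all bits = 1 XOR 0 XOR 1 XOR 0 XOR 0 XOR 1 XOR 0 XOR 0 XOR 1 XOR 0 XOR 1 XOR 0 XOR 1 XOR 0 XOR 0 XOR 1 XOR 0 XOR 1 XOR 0 XOR 0 XOR 0 = 0

0


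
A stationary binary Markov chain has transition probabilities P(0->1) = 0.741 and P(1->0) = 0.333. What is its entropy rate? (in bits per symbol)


Stationary distribution: pi_0 = p10/(p01+p10) = 0.3101, pi_1 = 0.6899. Entropy rate H' = pi_0*H(p01) + pi_1*H(p10) = 0.3101*0.8252 + 0.6899*0.918 = 0.8892

0.8892 bits/symbol


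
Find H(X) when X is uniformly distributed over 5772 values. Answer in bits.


H = log2(n) = log2(5772) = 12.4949

12.4949 bits


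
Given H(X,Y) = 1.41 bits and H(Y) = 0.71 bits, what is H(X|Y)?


H(X|Y) = H(X,Y) - H(Y) = 1.41 - 0.71 = 0.7

0.7 bits


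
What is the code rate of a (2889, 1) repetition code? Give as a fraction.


Rate = k/n = 1/2889

1/2889


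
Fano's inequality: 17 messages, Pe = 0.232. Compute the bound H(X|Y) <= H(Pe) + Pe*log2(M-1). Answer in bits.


H(Pe) = -Pe*log2(Pe) - (1-Pe)*log2(1-Pe) = -0.232*log2(0.232) - 0.768*log2(0.768) = 0.489010 + 0.292471 = 0.7815. Pe*log2(M-1) = 0.232*log2(16) = 0.928000. Bound = H(Pe) + Pe*log2(M-1) = 0.489010 + 0.292471 + 0.928000 = 1.7095

1.7095 bits


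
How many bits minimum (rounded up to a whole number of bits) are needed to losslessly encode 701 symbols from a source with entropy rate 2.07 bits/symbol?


Minimum bits >= n * H = 701 * 2.07 = 1451.07, rounded up to a whole number of bits = 1452

1452 bits


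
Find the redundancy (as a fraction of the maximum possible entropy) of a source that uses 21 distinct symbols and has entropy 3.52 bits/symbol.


H_max = log2(K) = log2(21) = 4.3923 bits/symbol. Redundancy = 1 - H/H_max = 1 - 3.52/4.3923 = 1 - 0.8014 = 0.1986

0.1986


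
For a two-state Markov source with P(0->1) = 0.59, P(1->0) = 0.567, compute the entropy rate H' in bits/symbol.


Stationary distribution: pi_0 = p10/(p01+p10) = 0.4901, pi_1 = 0.5099. Entropy rate H' = pi_0*H(p01) + pi_1*H(p10) = 0.4901*0.9765 + 0.5099*0.987 = 0.9819

0.9819 bits/symbol


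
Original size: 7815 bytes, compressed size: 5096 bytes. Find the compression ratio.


Ratio = original / compressed = 7815 / 5096 = 1.5336

1.5336


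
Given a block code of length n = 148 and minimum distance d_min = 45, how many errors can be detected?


Detection capability = d_min - 1 = 45 - 1 = 44

44 errors


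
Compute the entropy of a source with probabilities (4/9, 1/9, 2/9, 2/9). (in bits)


H = -sum(p_i * log2(p_i)). Terms: -(4/9)*log2(4/9) = 0.519967; -(1/9)*log2(1/9) = 0.352214; -(2/9)*log2(2/9) = 0.482206; -(2/9)*log2(2/9) = 0.482206. H = 0.519967 + 0.352214 + 0.482206 + 0.482206 = 1.8366

1.8366 bits


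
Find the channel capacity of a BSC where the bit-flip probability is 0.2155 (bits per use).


H(p) = -p*log2(p) - (1-p)*log2(1-p) = -0.2155*log2(0.2155) - 0.7845*log2(0.7845) = 0.477169 + 0.274696 = 0.7519. C = 1 - H(p) = 1 - 0.7519 = 0.2481

0.2481 bits


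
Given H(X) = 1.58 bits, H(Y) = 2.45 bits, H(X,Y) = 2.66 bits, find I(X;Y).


I(X;Y) = H(X) + H(Y) - H(X,Y) = 1.58 + 2.45 - 2.66 = 1.37

1.37 bits


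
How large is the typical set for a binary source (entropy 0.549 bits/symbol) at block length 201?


log2|A_typical| = nH = 201 * 0.549 = 110.349, so |A_typical| ~ 2^110.349 = 1.653e+33

1.653e+33


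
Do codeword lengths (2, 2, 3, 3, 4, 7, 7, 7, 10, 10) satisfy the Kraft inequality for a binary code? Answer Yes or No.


Kraft sum = sum(2^(-l_i)) = 0.8379, need <= 1. Result: satisfied (a binary prefix-free code with these lengths exists)

Yes


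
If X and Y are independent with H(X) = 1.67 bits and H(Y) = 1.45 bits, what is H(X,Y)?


For independent variables, H(X,Y) = H(X) + H(Y) = 1.67 + 1.45 = 3.12

3.12 bits


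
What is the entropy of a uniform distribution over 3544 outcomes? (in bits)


H = log2(n) = log2(3544) = 11.7912

11.7912 bits


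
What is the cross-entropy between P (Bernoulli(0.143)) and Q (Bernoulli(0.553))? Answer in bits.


H(P,Q) = -p*log2(q) - (1-p)*log2(1-q). -0.143*log2(0.553) = 0.122215; -0.857*log2(0.447) = 0.995537. H(P,Q) = 0.122215 + 0.995537 = 1.1178

1.1178 bits


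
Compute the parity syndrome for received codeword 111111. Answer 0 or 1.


Syndrome = XOR of all bits = 1 XOR 1 XOR 1 XOR 1 XOR 1 XOR 1 = 0

0


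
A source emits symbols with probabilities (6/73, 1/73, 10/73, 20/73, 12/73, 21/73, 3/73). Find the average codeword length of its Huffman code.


Huffman construction (repeatedly merge the two least-probable nodes; each merge adds 1 bit to every symbol beneath it): 1/73 + 3/73 = 4/73; 4/73 + 6/73 = 10/73; 10/73 + 10/73 = 20/73; 12/73 + 20/73 = 32/73; 20/73 + 21/73 = 41/73; 32/73 + 41/73 = 1. Resulting codeword lengths (in the order the probabilities were given): (4, 5, 3, 2, 2, 2, 5). L_avg = sum(p_i * l_i) = 6/73*4 + 1/73*5 + 10/73*3 + 20/73*2 + 12/73*2 + 21/73*2 + 3/73*5 = 180/73 = 2.4658

2.4658 bits


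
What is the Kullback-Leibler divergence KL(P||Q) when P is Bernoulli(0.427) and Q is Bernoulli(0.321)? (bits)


KL = p*log2(p/q) + (1-p)*log2((1-p)/(1-q)) = 0.427*log2(0.427/0.321) + 0.573*log2(0.573/0.679) = 0.0355

0.0355 bits


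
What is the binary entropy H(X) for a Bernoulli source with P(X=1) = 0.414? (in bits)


H = -p*log2(p) - (1-p)*log2(1-p). -0.414*log2(0.414) = 0.526731; -0.586*log2(0.586) = 0.451822. H = 0.526731 + 0.451822 = 0.9786

0.9786 bits


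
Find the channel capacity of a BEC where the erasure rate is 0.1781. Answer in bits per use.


C = 1 - epsilon = 1 - 0.1781 = 0.8219

0.8219 bits


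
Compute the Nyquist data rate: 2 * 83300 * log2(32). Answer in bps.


Rate = 2 * B * log2(M) = 2 * 83300 * 5.0 = 833000.0

833000.0 bps


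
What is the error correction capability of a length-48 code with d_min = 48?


Correction capability = floor((d-1)/2) = floor((48-1)/2) = 23

23 errors


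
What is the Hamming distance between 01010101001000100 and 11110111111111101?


Count differing positions: ^ . ^ . . . ^ . ^ ^ . ^ ^ ^ . . ^ = 9 differences

9


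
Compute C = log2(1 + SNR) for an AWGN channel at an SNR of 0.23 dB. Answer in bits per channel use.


SNR_linear = 10^(0.23/10) = 1.0544; C = log2(1 + SNR_linear) = log2(1 + 1.0544) = 1.0387

1.0387 bits/channel use


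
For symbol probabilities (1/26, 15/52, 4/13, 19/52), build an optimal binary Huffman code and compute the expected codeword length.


Huffman construction (repeatedly merge the two least-probable nodes; each merge adds 1 bit to every symbol beneath it): 1/26 + 15/52 = 17/52; 4/13 + 17/52 = 33/52; 19/52 + 33/52 = 1. Resulting codeword lengths (in the order the probabilities were given): (3, 3, 2, 1). L_avg = sum(p_i * l_i) = 1/26*3 + 15/52*3 + 4/13*2 + 19/52*1 = 51/26 = 1.9615

1.9615 bits


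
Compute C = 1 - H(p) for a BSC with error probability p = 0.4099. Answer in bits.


H(p) = -p*log2(p) - (1-p)*log2(1-p) = -0.4099*log2(0.4099) - 0.5901*log2(0.5901) = 0.527400 + 0.449048 = 0.9764. C = 1 - H(p) = 1 - 0.9764 = 0.0236

0.0236 bits


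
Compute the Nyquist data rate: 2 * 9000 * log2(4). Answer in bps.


Rate = 2 * B * log2(M) = 2 * 9000 * 2.0 = 36000.0

36000.0 bps


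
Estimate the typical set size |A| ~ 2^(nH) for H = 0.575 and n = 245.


log2|A_typical| = nH = 245 * 0.575 = 140.875, so |A_typical| ~ 2^140.875 = 2.556e+42

2.556e+42


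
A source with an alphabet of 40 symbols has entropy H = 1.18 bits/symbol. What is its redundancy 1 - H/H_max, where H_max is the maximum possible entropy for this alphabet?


H_max = log2(K) = log2(40) = 5.3219 bits/symbol. Redundancy = 1 - H/H_max = 1 - 1.18/5.3219 = 1 - 0.2217 = 0.7783

0.7783


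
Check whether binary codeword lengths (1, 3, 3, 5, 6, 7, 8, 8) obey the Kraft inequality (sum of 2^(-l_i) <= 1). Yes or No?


Kraft sum = sum(2^(-l_i)) = 0.8125, need <= 1. Result: satisfied (a binary prefix-free code with these lengths exists)

Yes


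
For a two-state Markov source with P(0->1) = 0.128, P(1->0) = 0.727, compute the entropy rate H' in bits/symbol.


Stationary distribution: pi_0 = p10/(p01+p10) = 0.8503, pi_1 = 0.1497. Entropy rate H' = pi_0*H(p01) + pi_1*H(p10) = 0.8503*0.5519 + 0.1497*0.8457 = 0.5959

0.5959 bits/symbol


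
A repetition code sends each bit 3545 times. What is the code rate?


Rate = k/n = 1/3545

1/3545


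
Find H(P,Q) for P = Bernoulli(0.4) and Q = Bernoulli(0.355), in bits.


H(P,Q) = -p*log2(q) - (1-p)*log2(1-q). -0.4*log2(0.355) = 0.597644; -0.6*log2(0.645) = 0.379577. H(P,Q) = 0.597644 + 0.379577 = 0.9772

0.9772 bits


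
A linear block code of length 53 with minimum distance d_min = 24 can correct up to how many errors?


Correction capability = floor((d-1)/2) = floor((24-1)/2) = 11

11 errors


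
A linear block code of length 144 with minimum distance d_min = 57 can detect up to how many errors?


Detection capability = d_min - 1 = 57 - 1 = 56

56 errors


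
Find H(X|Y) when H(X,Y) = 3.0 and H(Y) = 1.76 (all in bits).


H(X|Y) = H(X,Y) - H(Y) = 3.0 - 1.76 = 1.24

1.24 bits


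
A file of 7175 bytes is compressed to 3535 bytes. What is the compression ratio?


Ratio = original / compressed = 7175 / 3535 = 2.0297

2.0297


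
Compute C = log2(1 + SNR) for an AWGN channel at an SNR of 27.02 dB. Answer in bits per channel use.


SNR_linear = 10^(27.02/10) = 503.5006; C = log2(1 + SNR_linear) = log2(1 + 503.5006) = 8.9787

8.9787 bits/channel use


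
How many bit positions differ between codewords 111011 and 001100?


Count differing positions: ^ ^ . ^ ^ ^ = 5 differences

5


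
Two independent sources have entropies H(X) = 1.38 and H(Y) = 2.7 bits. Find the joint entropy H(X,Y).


For independent variables, H(X,Y) = H(X) + H(Y) = 1.38 + 2.7 = 4.08

4.08 bits


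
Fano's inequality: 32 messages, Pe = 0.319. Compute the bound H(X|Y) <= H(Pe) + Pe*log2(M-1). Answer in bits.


H(Pe) = -Pe*log2(Pe) - (1-Pe)*log2(1-Pe) = -0.319*log2(0.319) - 0.681*log2(0.681) = 0.525831 + 0.377460 = 0.9033. Pe*log2(M-1) = 0.319*log2(31) = 1.580389. Bound = H(Pe) + Pe*log2(M-1) = 0.525831 + 0.377460 + 1.580389 = 2.4837

2.4837 bits


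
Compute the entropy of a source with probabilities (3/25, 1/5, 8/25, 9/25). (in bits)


H = -sum(p_i * log2(p_i)). Terms: -(3/25)*log2(3/25) = 0.367067; -(1/5)*log2(1/5) = 0.464386; -(8/25)*log2(8/25) = 0.526034; -(9/25)*log2(9/25) = 0.530615. H = 0.367067 + 0.464386 + 0.526034 + 0.530615 = 1.8881

1.8881 bits


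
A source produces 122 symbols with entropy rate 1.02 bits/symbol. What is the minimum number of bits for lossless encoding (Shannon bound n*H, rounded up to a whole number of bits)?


Minimum bits >= n * H = 122 * 1.02 = 124.44, rounded up to a whole number of bits = 125

125 bits


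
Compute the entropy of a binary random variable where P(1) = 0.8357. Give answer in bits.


H = -p*log2(p) - (1-p)*log2(1-p). -0.8357*log2(0.8357) = 0.216399; -0.1643*log2(0.1643) = 0.428099. H = 0.216399 + 0.428099 = 0.6445

0.6445 bits


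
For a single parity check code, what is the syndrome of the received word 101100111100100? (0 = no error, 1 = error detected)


Syndrome = XOR of all bits = 1 XOR 0 XOR 1 XOR 1 XOR 0 XOR 0 XOR 1 XOR 1 XOR 1 XOR 1 XOR 0 XOR 0 XOR 1 XOR 0 XOR 0 = 0

0


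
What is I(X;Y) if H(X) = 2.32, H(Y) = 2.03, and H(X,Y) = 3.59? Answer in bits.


I(X;Y) = H(X) + H(Y) - H(X,Y) = 2.32 + 2.03 - 3.59 = 0.76

0.76 bits


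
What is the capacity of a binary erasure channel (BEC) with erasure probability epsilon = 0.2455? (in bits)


C = 1 - epsilon = 1 - 0.2455 = 0.7545

0.7545 bits


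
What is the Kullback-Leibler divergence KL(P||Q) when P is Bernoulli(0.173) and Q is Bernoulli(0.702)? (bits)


KL = p*log2(p/q) + (1-p)*log2((1-p)/(1-q)) = 0.173*log2(0.173/0.702) + 0.827*log2(0.827/0.298) = 0.8682

0.8682 bits


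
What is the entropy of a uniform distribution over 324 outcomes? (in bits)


H = log2(n) = log2(324) = 8.3399

8.3399 bits


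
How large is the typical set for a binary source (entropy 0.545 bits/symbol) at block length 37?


log2|A_typical| = nH = 37 * 0.545 = 20.165, so |A_typical| ~ 2^20.165 = 1.176e+06

1.176e+06


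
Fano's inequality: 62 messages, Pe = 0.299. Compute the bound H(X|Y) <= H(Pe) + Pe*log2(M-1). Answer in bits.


H(Pe) = -Pe*log2(Pe) - (1-Pe)*log2(1-Pe) = -0.299*log2(0.299) - 0.701*log2(0.701) = 0.520793 + 0.359272 = 0.8801. Pe*log2(M-1) = 0.299*log2(61) = 1.773290. Bound = H(Pe) + Pe*log2(M-1) = 0.520793 + 0.359272 + 1.773290 = 2.6534

2.6534 bits


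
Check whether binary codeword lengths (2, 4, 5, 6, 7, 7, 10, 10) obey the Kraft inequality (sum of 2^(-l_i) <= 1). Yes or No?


Kraft sum = sum(2^(-l_i)) = 0.377, need <= 1. Result: satisfied (a binary prefix-free code with these lengths exists)

Yes


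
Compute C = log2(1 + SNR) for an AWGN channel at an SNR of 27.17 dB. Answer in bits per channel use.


SNR_linear = 10^(27.17/10) = 521.1947; C = log2(1 + SNR_linear) = log2(1 + 521.1947) = 9.0284

9.0284 bits/channel use


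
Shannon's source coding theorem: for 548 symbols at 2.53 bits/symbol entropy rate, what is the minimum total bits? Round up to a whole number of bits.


Minimum bits >= n * H = 548 * 2.53 = 1386.44, rounded up to a whole number of bits = 1387

1387 bits


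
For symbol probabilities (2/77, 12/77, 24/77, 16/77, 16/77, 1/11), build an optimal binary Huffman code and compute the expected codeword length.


Huffman construction (repeatedly merge the two least-probable nodes; each merge adds 1 bit to every symbol beneath it): 2/77 + 1/11 = 9/77; 9/77 + 12/77 = 3/11; 16/77 + 16/77 = 32/77; 3/11 + 24/77 = 45/77; 32/77 + 45/77 = 1. Resulting codeword lengths (in the order the probabilities were given): (4, 3, 2, 2, 2, 4). L_avg = sum(p_i * l_i) = 2/77*4 + 12/77*3 + 24/77*2 + 16/77*2 + 16/77*2 + 1/11*4 = 184/77 = 2.3896

2.3896 bits


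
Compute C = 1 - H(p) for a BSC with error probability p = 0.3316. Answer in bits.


H(p) = -p*log2(p) - (1-p)*log2(1-p) = -0.3316*log2(0.3316) - 0.6684*log2(0.6684) = 0.528068 + 0.388485 = 0.9166. C = 1 - H(p) = 1 - 0.9166 = 0.0834

0.0834 bits


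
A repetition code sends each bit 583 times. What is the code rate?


Rate = k/n = 1/583

1/583


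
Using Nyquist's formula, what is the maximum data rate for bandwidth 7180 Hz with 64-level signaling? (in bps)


Rate = 2 * B * log2(M) = 2 * 7180 * 6.0 = 86160.0

86160.0 bps


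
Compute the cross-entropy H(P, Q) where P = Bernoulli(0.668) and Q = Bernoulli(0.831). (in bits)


H(P,Q) = -p*log2(q) - (1-p)*log2(1-q). -0.668*log2(0.831) = 0.178409; -0.332*log2(0.169) = 0.851548. H(P,Q) = 0.178409 + 0.851548 = 1.03

1.03 bits


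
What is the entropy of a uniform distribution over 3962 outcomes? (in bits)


H = log2(n) = log2(3962) = 11.952

11.952 bits


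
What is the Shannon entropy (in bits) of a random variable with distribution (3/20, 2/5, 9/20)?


H = -sum(p_i * log2(p_i)). Terms: -(3/20)*log2(3/20) = 0.410545; -(2/5)*log2(2/5) = 0.528771; -(9/20)*log2(9/20) = 0.518401. H = 0.410545 + 0.528771 + 0.518401 = 1.4577

1.4577 bits


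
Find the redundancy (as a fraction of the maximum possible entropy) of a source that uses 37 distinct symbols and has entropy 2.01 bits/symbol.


H_max = log2(K) = log2(37) = 5.2095 bits/symbol. Redundancy = 1 - H/H_max = 1 - 2.01/5.2095 = 1 - 0.3858 = 0.6142

0.6142


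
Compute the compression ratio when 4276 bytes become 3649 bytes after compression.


Ratio = original / compressed = 4276 / 3649 = 1.1718

1.1718


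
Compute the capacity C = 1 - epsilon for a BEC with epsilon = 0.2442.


C = 1 - epsilon = 1 - 0.2442 = 0.7558

0.7558 bits


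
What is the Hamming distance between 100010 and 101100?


Count differing positions: . . ^ ^ ^ . = 3 differences

3


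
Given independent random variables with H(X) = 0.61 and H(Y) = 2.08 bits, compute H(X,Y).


For independent variables, H(X,Y) = H(X) + H(Y) = 0.61 + 2.08 = 2.69

2.69 bits


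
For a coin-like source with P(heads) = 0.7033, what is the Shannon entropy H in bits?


H = -p*log2(p) - (1-p)*log2(1-p). -0.7033*log2(0.7033) = 0.357127; -0.2967*log2(0.2967) = 0.520092. H = 0.357127 + 0.520092 = 0.8772

0.8772 bits


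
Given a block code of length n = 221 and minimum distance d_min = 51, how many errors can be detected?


Detection capability = d_min - 1 = 51 - 1 = 50

50 errors


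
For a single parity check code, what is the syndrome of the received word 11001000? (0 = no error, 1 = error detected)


Syndrome = XOR of all bits = 1 XOR 1 XOR 0 XOR 0 XOR 1 XOR 0 XOR 0 XOR 0 = 1

1


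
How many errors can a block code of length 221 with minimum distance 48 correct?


Correction capability = floor((d-1)/2) = floor((48-1)/2) = 23

23 errors


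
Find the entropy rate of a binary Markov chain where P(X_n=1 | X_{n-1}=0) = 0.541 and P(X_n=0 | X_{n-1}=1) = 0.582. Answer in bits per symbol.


Stationary distribution: pi_0 = p10/(p01+p10) = 0.5183, pi_1 = 0.4817. Entropy rate H' = pi_0*H(p01) + pi_1*H(p10) = 0.5183*0.9951 + 0.4817*0.9805 = 0.9881

0.9881 bits/symbol


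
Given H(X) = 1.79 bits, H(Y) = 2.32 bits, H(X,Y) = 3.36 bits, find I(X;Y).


I(X;Y) = H(X) + H(Y) - H(X,Y) = 1.79 + 2.32 - 3.36 = 0.75

0.75 bits


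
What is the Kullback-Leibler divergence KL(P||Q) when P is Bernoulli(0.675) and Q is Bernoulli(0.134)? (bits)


KL = p*log2(p/q) + (1-p)*log2((1-p)/(1-q)) = 0.675*log2(0.675/0.134) + 0.325*log2(0.325/0.866) = 1.115

1.115 bits


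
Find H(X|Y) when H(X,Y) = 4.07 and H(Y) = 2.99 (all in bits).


H(X|Y) = H(X,Y) - H(Y) = 4.07 - 2.99 = 1.08

1.08 bits


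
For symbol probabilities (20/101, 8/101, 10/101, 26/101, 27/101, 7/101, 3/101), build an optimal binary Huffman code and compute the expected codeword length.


Huffman construction (repeatedly merge the two least-probable nodes; each merge adds 1 bit to every symbol beneath it): 3/101 + 7/101 = 10/101; 8/101 + 10/101 = 18/101; 10/101 + 18/101 = 28/101; 20/101 + 26/101 = 46/101; 27/101 + 28/101 = 55/101; 46/101 + 55/101 = 1. Resulting codeword lengths (in the order the probabilities were given): (2, 4, 4, 2, 2, 4, 4). L_avg = sum(p_i * l_i) = 20/101*2 + 8/101*4 + 10/101*4 + 26/101*2 + 27/101*2 + 7/101*4 + 3/101*4 = 258/101 = 2.5545

2.5545 bits


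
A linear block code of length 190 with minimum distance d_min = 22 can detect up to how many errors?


Detection capability = d_min - 1 = 22 - 1 = 21

21 errors


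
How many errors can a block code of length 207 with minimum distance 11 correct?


Correction capability = floor((d-1)/2) = floor((11-1)/2) = 5

5 errors


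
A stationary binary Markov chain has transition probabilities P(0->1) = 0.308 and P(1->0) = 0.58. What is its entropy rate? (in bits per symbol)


Stationary distribution: pi_0 = p10/(p01+p10) = 0.6532, pi_1 = 0.3468. Entropy rate H' = pi_0*H(p01) + pi_1*H(p10) = 0.6532*0.8909 + 0.3468*0.9815 = 0.9223

0.9223 bits/symbol


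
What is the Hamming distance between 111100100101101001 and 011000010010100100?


Count differing positions: ^ . . ^ . . ^ ^ . ^ ^ ^ . . ^ ^ . ^ = 10 differences

10


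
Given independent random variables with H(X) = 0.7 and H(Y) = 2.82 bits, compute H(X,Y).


For independent variables, H(X,Y) = H(X) + H(Y) = 0.7 + 2.82 = 3.52

3.52 bits


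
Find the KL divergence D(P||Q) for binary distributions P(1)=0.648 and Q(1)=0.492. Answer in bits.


KL = p*log2(p/q) + (1-p)*log2((1-p)/(1-q)) = 0.648*log2(0.648/0.492) + 0.352*log2(0.352/0.508) = 0.0712

0.0712 bits


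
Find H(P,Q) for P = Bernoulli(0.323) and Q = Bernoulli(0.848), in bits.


H(P,Q) = -p*log2(q) - (1-p)*log2(1-q). -0.323*log2(0.848) = 0.076830; -0.677*log2(0.152) = 1.839989. H(P,Q) = 0.076830 + 1.839989 = 1.9168

1.9168 bits


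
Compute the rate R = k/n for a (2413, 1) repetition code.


Rate = k/n = 1/2413

1/2413


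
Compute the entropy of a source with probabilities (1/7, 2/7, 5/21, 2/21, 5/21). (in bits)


H = -sum(p_i * log2(p_i)). Terms: -(1/7)*log2(1/7) = 0.401051; -(2/7)*log2(2/7) = 0.516387; -(5/21)*log2(5/21) = 0.492950; -(2/21)*log2(2/21) = 0.323078; -(5/21)*log2(5/21) = 0.492950. H = 0.401051 + 0.516387 + 0.492950 + 0.323078 + 0.492950 = 2.2264

2.2264 bits


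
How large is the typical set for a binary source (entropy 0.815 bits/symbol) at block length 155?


log2|A_typical| = nH = 155 * 0.815 = 126.325, so |A_typical| ~ 2^126.325 = 1.066e+38

1.066e+38


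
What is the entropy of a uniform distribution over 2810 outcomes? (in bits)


H = log2(n) = log2(2810) = 11.4564

11.4564 bits


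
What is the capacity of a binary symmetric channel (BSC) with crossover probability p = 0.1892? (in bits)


H(p) = -p*log2(p) - (1-p)*log2(1-p) = -0.1892*log2(0.1892) - 0.8108*log2(0.8108) = 0.454461 + 0.245333 = 0.6998. C = 1 - H(p) = 1 - 0.6998 = 0.3002

0.3002 bits


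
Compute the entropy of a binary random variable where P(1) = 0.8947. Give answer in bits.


H = -p*log2(p) - (1-p)*log2(1-p). -0.8947*log2(0.8947) = 0.143621; -0.1053*log2(0.1053) = 0.341954. H = 0.143621 + 0.341954 = 0.4856

0.4856 bits


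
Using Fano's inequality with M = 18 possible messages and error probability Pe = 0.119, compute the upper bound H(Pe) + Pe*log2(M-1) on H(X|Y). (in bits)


H(Pe) = -Pe*log2(Pe) - (1-Pe)*log2(1-Pe) = -0.119*log2(0.119) - 0.881*log2(0.881) = 0.365445 + 0.161035 = 0.5265. Pe*log2(M-1) = 0.119*log2(17) = 0.486408. Bound = H(Pe) + Pe*log2(M-1) = 0.365445 + 0.161035 + 0.486408 = 1.0129

1.0129 bits


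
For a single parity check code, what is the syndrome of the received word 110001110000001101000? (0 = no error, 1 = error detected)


Syndrome = XOR of all bits = 1 XOR 1 XOR 0 XOR 0 XOR 0 XOR 1 XOR 1 XOR 1 XOR 0 XOR 0 XOR 0 XOR 0 XOR 0 XOR 0 XOR 1 XOR 1 XOR 0 XOR 1 XOR 0 XOR 0 XOR 0 = 0

0


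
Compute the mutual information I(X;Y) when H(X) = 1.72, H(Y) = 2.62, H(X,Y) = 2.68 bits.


I(X;Y) = H(X) + H(Y) - H(X,Y) = 1.72 + 2.62 - 2.68 = 1.66

1.66 bits


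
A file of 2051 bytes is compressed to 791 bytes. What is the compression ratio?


Ratio = original / compressed = 2051 / 791 = 2.5929

2.5929


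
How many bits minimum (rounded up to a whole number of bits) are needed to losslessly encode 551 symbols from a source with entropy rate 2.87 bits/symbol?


Minimum bits >= n * H = 551 * 2.87 = 1581.37, rounded up to a whole number of bits = 1582

1582 bits


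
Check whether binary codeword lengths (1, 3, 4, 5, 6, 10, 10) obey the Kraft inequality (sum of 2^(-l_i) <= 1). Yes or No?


Kraft sum = sum(2^(-l_i)) = 0.7363, need <= 1. Result: satisfied (a binary prefix-free code with these lengths exists)

Yes


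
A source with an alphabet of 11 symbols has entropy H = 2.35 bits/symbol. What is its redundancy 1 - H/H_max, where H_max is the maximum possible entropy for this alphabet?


H_max = log2(K) = log2(11) = 3.4594 bits/symbol. Redundancy = 1 - H/H_max = 1 - 2.35/3.4594 = 1 - 0.6793 = 0.3207

0.3207


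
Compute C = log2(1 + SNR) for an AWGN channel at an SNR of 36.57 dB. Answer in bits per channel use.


SNR_linear = 10^(36.57/10) = 4539.4162; C = log2(1 + SNR_linear) = log2(1 + 4539.4162) = 12.1486

12.1486 bits/channel use


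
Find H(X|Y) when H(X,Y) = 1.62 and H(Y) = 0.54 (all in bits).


H(X|Y) = H(X,Y) - H(Y) = 1.62 - 0.54 = 1.08

1.08 bits


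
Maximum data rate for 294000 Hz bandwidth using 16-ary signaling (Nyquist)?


Rate = 2 * B * log2(M) = 2 * 294000 * 4.0 = 2352000.0

2352000.0 bps


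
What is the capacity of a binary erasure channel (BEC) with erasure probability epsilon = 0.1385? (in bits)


C = 1 - epsilon = 1 - 0.1385 = 0.8615

0.8615 bits


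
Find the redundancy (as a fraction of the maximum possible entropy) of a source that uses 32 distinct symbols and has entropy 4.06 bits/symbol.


H_max = log2(K) = log2(32) = 5.0 bits/symbol. Redundancy = 1 - H/H_max = 1 - 4.06/5.0 = 1 - 0.812 = 0.188

0.188


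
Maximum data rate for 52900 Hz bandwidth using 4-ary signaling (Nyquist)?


Rate = 2 * B * log2(M) = 2 * 52900 * 2.0 = 211600.0

211600.0 bps


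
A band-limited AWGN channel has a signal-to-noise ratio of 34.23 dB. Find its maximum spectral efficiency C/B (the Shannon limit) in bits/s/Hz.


SNR_linear = 10^(34.23/10) = 2648.5001; C/B = log2(1 + SNR_linear) = log2(1 + 2648.5001) = 11.3715

11.3715 bits/s/Hz


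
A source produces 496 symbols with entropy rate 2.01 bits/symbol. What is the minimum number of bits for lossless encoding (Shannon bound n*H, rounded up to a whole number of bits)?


Minimum bits >= n * H = 496 * 2.01 = 996.96, rounded up to a whole number of bits = 997

997 bits


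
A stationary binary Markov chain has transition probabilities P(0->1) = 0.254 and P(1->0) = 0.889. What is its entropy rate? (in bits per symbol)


Stationary distribution: pi_0 = p10/(p01+p10) = 0.7778, pi_1 = 0.2222. Entropy rate H' = pi_0*H(p01) + pi_1*H(p10) = 0.7778*0.8176 + 0.2222*0.5029 = 0.7476

0.7476 bits/symbol


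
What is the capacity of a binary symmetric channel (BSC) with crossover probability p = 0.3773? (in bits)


H(p) = -p*log2(p) - (1-p)*log2(1-p) = -0.3773*log2(0.3773) - 0.6227*log2(0.6227) = 0.530565 + 0.425547 = 0.9561. C = 1 - H(p) = 1 - 0.9561 = 0.0439

0.0439 bits


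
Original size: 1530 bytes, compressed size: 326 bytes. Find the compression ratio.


Ratio = original / compressed = 1530 / 326 = 4.6933

4.6933


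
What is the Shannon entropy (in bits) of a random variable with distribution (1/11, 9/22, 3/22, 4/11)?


H = -sum(p_i * log2(p_i)). Terms: -(1/11)*log2(1/11) = 0.314494; -(9/22)*log2(9/22) = 0.527525; -(3/22)*log2(3/22) = 0.391973; -(4/11)*log2(4/11) = 0.530702. H = 0.314494 + 0.527525 + 0.391973 + 0.530702 = 1.7647

1.7647 bits


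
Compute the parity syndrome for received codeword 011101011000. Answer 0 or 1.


Syndrome = XOR of all bits = 0 XOR 1 XOR 1 XOR 1 XOR 0 XOR 1 XOR 0 XOR 1 XOR 1 XOR 0 XOR 0 XOR 0 = 0

0


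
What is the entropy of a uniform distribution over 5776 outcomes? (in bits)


H = log2(n) = log2(5776) = 12.4959

12.4959 bits


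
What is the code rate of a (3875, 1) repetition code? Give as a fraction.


Rate = k/n = 1/3875

1/3875


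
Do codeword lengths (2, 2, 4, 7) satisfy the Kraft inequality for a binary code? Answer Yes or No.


Kraft sum = sum(2^(-l_i)) = 0.5703, need <= 1. Result: satisfied (a binary prefix-free code with these lengths exists)

Yes


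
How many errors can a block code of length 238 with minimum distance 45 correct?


Correction capability = floor((d-1)/2) = floor((45-1)/2) = 22

22 errors


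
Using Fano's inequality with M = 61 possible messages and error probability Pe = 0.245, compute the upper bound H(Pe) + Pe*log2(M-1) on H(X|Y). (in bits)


H(Pe) = -Pe*log2(Pe) - (1-Pe)*log2(1-Pe) = -0.245*log2(0.245) - 0.755*log2(0.755) = 0.497141 + 0.306116 = 0.8033. Pe*log2(M-1) = 0.245*log2(60) = 1.447188. Bound = H(Pe) + Pe*log2(M-1) = 0.497141 + 0.306116 + 1.447188 = 2.2504

2.2504 bits


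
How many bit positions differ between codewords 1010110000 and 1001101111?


Count differing positions: . . ^ ^ . ^ ^ ^ ^ ^ = 7 differences

7


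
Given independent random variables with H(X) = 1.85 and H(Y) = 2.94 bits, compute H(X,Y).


For independent variables, H(X,Y) = H(X) + H(Y) = 1.85 + 2.94 = 4.79

4.79 bits


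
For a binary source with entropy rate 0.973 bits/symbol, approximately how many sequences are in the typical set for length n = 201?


log2|A_typical| = nH = 201 * 0.973 = 195.573, so |A_typical| ~ 2^195.573 = 7.470e+58

7.470e+58


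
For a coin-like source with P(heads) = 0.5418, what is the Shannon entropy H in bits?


H = -p*log2(p) - (1-p)*log2(1-p). -0.5418*log2(0.5418) = 0.479042; -0.4582*log2(0.4582) = 0.515911. H = 0.479042 + 0.515911 = 0.995

0.995 bits


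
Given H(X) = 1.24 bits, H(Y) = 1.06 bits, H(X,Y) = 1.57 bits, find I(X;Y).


I(X;Y) = H(X) + H(Y) - H(X,Y) = 1.24 + 1.06 - 1.57 = 0.73

0.73 bits
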